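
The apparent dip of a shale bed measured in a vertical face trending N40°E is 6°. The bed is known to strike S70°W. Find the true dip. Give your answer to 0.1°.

11.9°

The section is 30° from the strike.
tan(true dip) = tan 6° / sin 30° = 0.2102
true dip = arctan 0.2102 = 11.87°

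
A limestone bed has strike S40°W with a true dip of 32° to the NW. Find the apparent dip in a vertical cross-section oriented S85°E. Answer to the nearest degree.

The section lies 55° from the strike.
tan α = tan 32° × sin 55° = 0.6249 × 0.8192 = 0.5119
apparent dip = arctan 0.5119 = 27.11°

27°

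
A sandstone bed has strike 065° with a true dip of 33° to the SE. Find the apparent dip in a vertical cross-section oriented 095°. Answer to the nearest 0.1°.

18.0°

The strike is 065° and the section trends 095°; the acute angle between them is β = 30°.
tan(apparent dip) = tan 33° · sin 30° = 0.3247
apparent dip = arctan 0.3247 = 17.99°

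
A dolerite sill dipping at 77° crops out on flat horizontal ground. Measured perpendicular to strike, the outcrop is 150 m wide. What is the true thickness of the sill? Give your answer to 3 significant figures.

146 m

True thickness t = w · sin(dip) = 150 × sin 77°
t = 150 × 0.9744 = 146.156 m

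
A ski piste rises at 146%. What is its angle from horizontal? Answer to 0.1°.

tan θ = 146/100 = 1.4600
θ = arctan(1.4600) = 55.59°

55.6°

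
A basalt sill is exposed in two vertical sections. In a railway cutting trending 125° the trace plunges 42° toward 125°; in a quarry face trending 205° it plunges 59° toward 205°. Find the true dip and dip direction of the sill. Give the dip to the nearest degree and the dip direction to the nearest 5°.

true dip 61°, dip direction 185°

The two traces are lines in the plane: v₁ = (sin 125°·cos 42°, cos 125°·cos 42°, −sin 42°), v₂ = (sin 205°·cos 59°, cos 205°·cos 59°, −sin 59°).
Cross product v₁ × v₂ gives the pole to the plane: n ∝ (-0.053, -0.667, 0.377).
Dip δ = arctan(|n_h|/n_z) = arctan(0.670/0.377) = 60.6°.
Dip direction = azimuth of (n_x, n_y) = atan2(-0.053, -0.667) = 185°.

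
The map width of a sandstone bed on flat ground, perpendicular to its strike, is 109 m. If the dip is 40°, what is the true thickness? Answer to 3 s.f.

True thickness t = w · sin(dip) = 109 × sin 40°
t = 109 × 0.6428 = 70.064 m

70.1 m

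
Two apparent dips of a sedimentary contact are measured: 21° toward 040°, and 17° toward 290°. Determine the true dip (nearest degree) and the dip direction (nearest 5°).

true dip 31°, dip direction 350°

Represent each trace as a vector plunging at its apparent dip toward its trend (east-north-up frame): v₁ = (0.600, 0.715, -0.358), v₂ = (-0.899, 0.327, -0.292).
The plane normal is n = v₁ × v₂ ∝ (-0.092, 0.497, 0.839).
True dip = arccos(n_z / |n|) = arccos(0.8563) = 31.1°.
Dip direction = azimuth of (n_x, n_y) = atan2(-0.092, 0.497) = 350°.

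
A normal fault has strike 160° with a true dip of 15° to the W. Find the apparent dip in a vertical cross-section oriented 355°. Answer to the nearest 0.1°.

4.0°

The section lies 15° from the strike.
tan(apparent dip) = tan 15° · sin 15° = 0.0694
apparent dip = arctan 0.0694 = 3.97°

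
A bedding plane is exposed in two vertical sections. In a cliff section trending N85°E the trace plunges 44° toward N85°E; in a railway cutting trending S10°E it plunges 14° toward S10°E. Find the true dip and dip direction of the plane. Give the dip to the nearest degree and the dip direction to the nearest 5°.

true dip 44°, dip direction 095°

The two traces are lines in the plane: v₁ = (sin 85°·cos 44°, cos 85°·cos 44°, −sin 44°), v₂ = (sin 170°·cos 14°, cos 170°·cos 14°, −sin 14°).
n = v₁ × v₂ = (0.679, -0.056, 0.695) (taken with n_z > 0).
Dip δ = arctan(|n_h|/n_z) = arctan(0.681/0.695) = 44.4°.
Dip direction = azimuth of (n_x, n_y) = atan2(0.679, -0.056) = 95°.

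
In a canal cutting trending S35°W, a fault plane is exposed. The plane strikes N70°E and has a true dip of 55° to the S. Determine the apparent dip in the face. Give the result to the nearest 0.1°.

The section lies 35° from the strike.
tan α = tan 55° × sin 35° = 1.4281 × 0.5736 = 0.8192
α = arctan(0.8192) = 39.32°

39.3°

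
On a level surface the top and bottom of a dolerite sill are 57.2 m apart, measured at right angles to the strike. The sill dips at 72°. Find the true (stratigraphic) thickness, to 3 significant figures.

54.4 m

True thickness t = w · sin(dip) = 57.2 × sin 72°
t = 57.2 × 0.9511 = 54.400 m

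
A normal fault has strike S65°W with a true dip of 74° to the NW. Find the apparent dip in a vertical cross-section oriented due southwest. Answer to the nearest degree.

50°

The section lies 20° from the strike.
tan(apparent dip) = tan 74° · sin 20° = 1.1928
α = arctan(1.1928) = 50.02°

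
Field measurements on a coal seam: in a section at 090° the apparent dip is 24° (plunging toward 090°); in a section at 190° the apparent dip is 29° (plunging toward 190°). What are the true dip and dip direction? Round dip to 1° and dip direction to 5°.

Each apparent-dip line lies in the plane. As unit vectors (x east, y north, z up), v₁ plunges 24°→090° and v₂ plunges 29°→190°.
The plane normal is n = v₁ × v₂ ∝ (0.350, -0.505, 0.787).
True dip = arccos(n_z / |n|) = arccos(0.7882) = 38.0°.
The horizontal component of n points toward azimuth atan2(n_x, n_y) = 145°, the dip direction.

true dip 38°, dip direction 145°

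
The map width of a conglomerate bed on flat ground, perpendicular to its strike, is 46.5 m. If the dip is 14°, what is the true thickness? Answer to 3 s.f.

True thickness t = w · sin(dip) = 46.5 × sin 14°
t = 46.5 × 0.2419 = 11.249 m

11.2 m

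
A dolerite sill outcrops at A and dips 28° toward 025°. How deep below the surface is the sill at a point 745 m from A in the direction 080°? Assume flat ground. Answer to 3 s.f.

The hole lies 55° from the dip direction, so the down-dip offset is 745 × cos 55° = 427.31 m.
Depth = down-dip offset × tan(dip) = 427.31 × tan 28° = 427.31 × 0.5317
Depth = 227.21 m

227 m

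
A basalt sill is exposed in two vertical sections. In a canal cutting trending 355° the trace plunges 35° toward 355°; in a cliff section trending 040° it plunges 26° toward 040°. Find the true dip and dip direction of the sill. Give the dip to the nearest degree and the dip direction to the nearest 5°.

true dip 35°, dip direction 355°

Represent each trace as a vector plunging at its apparent dip toward its trend (east-north-up frame): v₁ = (-0.071, 0.816, -0.574), v₂ = (0.578, 0.689, -0.438).
The plane normal is n = v₁ × v₂ ∝ (-0.037, 0.363, 0.521).
tan δ = √(n_x²+n_y²)/n_z = 0.365/0.521, so δ = 35.0°.
The horizontal component of n points toward azimuth atan2(n_x, n_y) = 354°, the dip direction.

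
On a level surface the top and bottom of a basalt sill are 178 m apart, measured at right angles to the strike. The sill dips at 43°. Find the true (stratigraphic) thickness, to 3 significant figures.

True thickness t = w · sin(dip) = 178 × sin 43°
t = 178 × 0.6820 = 121.396 m

121 m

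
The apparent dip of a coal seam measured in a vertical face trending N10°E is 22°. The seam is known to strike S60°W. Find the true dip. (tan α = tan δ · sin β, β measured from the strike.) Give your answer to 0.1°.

The section is 50° from the strike.
tan δ = tan α / sin β = tan 22° / sin 50° = 0.4040 / 0.7660 = 0.5274
δ = arctan(0.5274) = 27.81°

27.8°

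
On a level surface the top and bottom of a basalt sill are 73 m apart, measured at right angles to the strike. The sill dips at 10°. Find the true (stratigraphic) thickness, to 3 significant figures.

True thickness t = w · sin(dip) = 73 × sin 10°
t = 73 × 0.1736 = 12.676 m

12.7 m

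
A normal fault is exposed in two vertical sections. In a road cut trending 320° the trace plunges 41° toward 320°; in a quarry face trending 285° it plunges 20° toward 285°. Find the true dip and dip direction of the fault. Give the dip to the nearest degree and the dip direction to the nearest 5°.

Represent each trace as a vector plunging at its apparent dip toward its trend (east-north-up frame): v₁ = (-0.485, 0.578, -0.656), v₂ = (-0.908, 0.243, -0.342).
The plane normal is n = v₁ × v₂ ∝ (-0.038, 0.430, 0.407).
True dip = arccos(n_z / |n|) = arccos(0.6862) = 46.7°.
Dip direction = azimuth of (n_x, n_y) = atan2(-0.038, 0.430) = 355°.

true dip 47°, dip direction 355°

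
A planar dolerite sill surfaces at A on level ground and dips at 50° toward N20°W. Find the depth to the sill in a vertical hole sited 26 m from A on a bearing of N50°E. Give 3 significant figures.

The hole lies 70° from the dip direction, so the down-dip offset is 26 × cos 70° = 8.89 m.
Depth = down-dip offset × tan(dip) = 8.89 × tan 50° = 8.89 × 1.1918
Depth = 10.60 m

10.6 m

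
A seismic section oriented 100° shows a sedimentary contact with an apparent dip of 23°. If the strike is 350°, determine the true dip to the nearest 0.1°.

24.3°

The section is 70° from the strike.
tan δ = tan α / sin β = tan 23° / sin 70° = 0.4245 / 0.9397 = 0.4517
δ = arctan(0.4517) = 24.31°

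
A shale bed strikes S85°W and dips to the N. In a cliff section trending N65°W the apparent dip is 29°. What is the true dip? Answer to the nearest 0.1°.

47.9°

The section is 30° from the strike.
tan(true dip) = tan 29° / sin 30° = 1.1086
true dip = arctan 1.1086 = 47.95°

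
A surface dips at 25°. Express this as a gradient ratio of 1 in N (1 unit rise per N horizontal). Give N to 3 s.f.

1 in 2.14

1 : N means tan θ = 1/N, so N = 1/tan 25° = 1/0.4663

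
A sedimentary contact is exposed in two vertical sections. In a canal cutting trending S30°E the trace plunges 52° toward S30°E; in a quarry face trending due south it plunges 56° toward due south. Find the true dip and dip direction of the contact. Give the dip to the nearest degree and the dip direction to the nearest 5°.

true dip 56°, dip direction 180°

Represent each trace as a vector plunging at its apparent dip toward its trend (east-north-up frame): v₁ = (0.308, -0.533, -0.788), v₂ = (0.000, -0.559, -0.829).
Cross product v₁ × v₂ gives the pole to the plane: n ∝ (-0.001, -0.255, 0.172).
tan δ = √(n_x²+n_y²)/n_z = 0.255/0.172, so δ = 56.0°.
Dip direction = atan2(-0.001, -0.255) = 180° (azimuth of n's horizontal projection).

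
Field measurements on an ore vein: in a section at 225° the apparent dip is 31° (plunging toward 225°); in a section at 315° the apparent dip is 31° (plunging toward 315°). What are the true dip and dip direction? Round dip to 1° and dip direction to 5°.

Represent each trace as a vector plunging at its apparent dip toward its trend (east-north-up frame): v₁ = (-0.606, -0.606, -0.515), v₂ = (-0.606, 0.606, -0.515).
Cross product v₁ × v₂ gives the pole to the plane: n ∝ (-0.624, -0.000, 0.735).
Dip δ = arctan(|n_h|/n_z) = arctan(0.624/0.735) = 40.4°.
Dip direction = azimuth of (n_x, n_y) = atan2(-0.624, -0.000) = 270°.

true dip 40°, dip direction 270°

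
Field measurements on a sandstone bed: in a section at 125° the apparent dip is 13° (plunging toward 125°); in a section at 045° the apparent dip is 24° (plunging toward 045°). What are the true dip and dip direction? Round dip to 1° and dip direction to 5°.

true dip 25°, dip direction 065°

Each apparent-dip line lies in the plane. As unit vectors (x east, y north, z up), v₁ plunges 13°→125° and v₂ plunges 24°→045°.
n = v₁ × v₂ = (0.373, 0.179, 0.877) (taken with n_z > 0).
tan δ = √(n_x²+n_y²)/n_z = 0.414/0.877, so δ = 25.3°.
Dip direction = azimuth of (n_x, n_y) = atan2(0.373, 0.179) = 64°.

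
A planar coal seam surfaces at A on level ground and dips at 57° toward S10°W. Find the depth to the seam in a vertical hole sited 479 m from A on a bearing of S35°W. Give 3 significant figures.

The hole lies 25° from the dip direction, so the down-dip offset is 479 × cos 25° = 434.12 m.
Depth = down-dip offset × tan(dip) = 434.12 × tan 57° = 434.12 × 1.5399
Depth = 668.49 m

668 m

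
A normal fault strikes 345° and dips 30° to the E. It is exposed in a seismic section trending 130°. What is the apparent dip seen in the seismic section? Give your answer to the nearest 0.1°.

18.3°

The section lies 35° from the strike.
tan α = tan 30° × sin 35° = 0.5774 × 0.5736 = 0.3312
apparent dip = arctan 0.3312 = 18.32°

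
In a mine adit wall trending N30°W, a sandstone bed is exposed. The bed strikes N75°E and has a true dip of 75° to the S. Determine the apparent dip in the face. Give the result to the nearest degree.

74°

Angle between strike (N75°E) and section (N30°W): β = 75°.
tan(apparent dip) = tan 75° · sin 75° = 3.6049
α = arctan(3.6049) = 74.50°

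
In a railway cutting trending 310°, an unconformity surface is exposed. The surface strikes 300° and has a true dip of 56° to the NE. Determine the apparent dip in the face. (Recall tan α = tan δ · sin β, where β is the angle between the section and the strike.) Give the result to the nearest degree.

Angle between strike (300°) and section (310°): β = 10°.
tan(apparent dip) = tan 56° · sin 10° = 0.2574
apparent dip = arctan 0.2574 = 14.44°

14°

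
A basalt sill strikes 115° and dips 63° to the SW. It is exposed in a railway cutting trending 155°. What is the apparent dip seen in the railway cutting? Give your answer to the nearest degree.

The section lies 40° from the strike.
tan α = tan 63° × sin 40° = 1.9626 × 0.6428 = 1.2615
α = arctan(1.2615) = 51.60°

52°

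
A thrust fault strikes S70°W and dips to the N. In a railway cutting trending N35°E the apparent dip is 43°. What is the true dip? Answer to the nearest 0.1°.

β = acute angle between strike S70°W and section N35°E = 35°.
tan(true dip) = tan 43° / sin 35° = 1.6258
δ = arctan(1.6258) = 58.40°

58.4°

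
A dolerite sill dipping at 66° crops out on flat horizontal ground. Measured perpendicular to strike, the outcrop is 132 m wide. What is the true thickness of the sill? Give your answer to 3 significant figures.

121 m

True thickness t = w · sin(dip) = 132 × sin 66°
t = 132 × 0.9135 = 120.588 m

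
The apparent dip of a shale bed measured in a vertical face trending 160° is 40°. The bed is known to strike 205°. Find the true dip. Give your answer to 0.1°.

β = acute angle between strike 205° and section 160° = 45°.
tan(true dip) = tan 40° / sin 45° = 1.1867
true dip = arctan 1.1867 = 49.88°

49.9°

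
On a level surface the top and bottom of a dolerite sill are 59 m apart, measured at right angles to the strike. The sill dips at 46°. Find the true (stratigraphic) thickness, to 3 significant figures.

42.4 m

True thickness t = w · sin(dip) = 59 × sin 46°
t = 59 × 0.7193 = 42.441 m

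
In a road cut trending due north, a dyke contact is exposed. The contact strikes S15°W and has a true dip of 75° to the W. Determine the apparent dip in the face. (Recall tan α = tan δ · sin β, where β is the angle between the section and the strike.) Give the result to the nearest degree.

44°

Angle between strike (S15°W) and section (due north): β = 15°.
tan α = tan 75° × sin 15° = 3.7321 × 0.2588 = 0.9659
α = arctan(0.9659) = 44.01°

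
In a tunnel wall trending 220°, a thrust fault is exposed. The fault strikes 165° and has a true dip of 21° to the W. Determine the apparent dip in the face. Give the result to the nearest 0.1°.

17.5°

Angle between strike (165°) and section (220°): β = 55°.
tan(apparent dip) = tan 21° · sin 55° = 0.3144
apparent dip = arctan 0.3144 = 17.46°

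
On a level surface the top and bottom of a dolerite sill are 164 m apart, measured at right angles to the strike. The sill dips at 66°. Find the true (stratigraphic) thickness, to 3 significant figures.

150 m

True thickness t = w · sin(dip) = 164 × sin 66°
t = 164 × 0.9135 = 149.821 m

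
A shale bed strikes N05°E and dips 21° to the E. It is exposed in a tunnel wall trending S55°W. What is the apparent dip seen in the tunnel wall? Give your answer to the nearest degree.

16°

The section lies 50° from the strike.
tan α = tan 21° × sin 50° = 0.3839 × 0.7660 = 0.2941
apparent dip = arctan 0.2941 = 16.39°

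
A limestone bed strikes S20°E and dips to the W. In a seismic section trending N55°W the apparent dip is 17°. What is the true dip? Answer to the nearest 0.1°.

β = acute angle between strike S20°E and section N55°W = 35°.
tan(true dip) = tan 17° / sin 35° = 0.5330
true dip = arctan 0.5330 = 28.06°

28.1°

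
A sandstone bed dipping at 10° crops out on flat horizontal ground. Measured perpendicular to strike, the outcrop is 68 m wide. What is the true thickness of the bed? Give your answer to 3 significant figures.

True thickness t = w · sin(dip) = 68 × sin 10°
t = 68 × 0.1736 = 11.808 m

11.8 m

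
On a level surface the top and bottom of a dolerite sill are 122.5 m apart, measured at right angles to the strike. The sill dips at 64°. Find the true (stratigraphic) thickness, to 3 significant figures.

True thickness t = w · sin(dip) = 122.5 × sin 64°
t = 122.5 × 0.8988 = 110.102 m

110 m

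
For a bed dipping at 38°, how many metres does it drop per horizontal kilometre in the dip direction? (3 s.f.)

drop per km = 1000 × tan 38° = 1000 × 0.7813

781 m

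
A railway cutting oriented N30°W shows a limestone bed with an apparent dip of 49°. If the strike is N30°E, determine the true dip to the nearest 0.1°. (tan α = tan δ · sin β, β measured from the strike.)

53.0°

β = acute angle between strike N30°E and section N30°W = 60°.
tan δ = tan α / sin β = tan 49° / sin 60° = 1.1504 / 0.8660 = 1.3283
true dip = arctan 1.3283 = 53.03°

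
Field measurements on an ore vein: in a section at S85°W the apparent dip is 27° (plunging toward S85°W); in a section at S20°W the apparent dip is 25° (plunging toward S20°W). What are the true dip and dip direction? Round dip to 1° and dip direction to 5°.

true dip 30°, dip direction 235°

Represent each trace as a vector plunging at its apparent dip toward its trend (east-north-up frame): v₁ = (-0.888, -0.078, -0.454), v₂ = (-0.310, -0.852, -0.423).
n = v₁ × v₂ = (-0.354, -0.234, 0.732) (taken with n_z > 0).
True dip = arccos(n_z / |n|) = arccos(0.8651) = 30.1°.
Dip direction = azimuth of (n_x, n_y) = atan2(-0.354, -0.234) = 236°.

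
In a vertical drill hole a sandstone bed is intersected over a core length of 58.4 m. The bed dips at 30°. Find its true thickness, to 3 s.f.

True thickness t = h · cos(dip) = 58.4 × cos 30°
t = 58.4 × 0.8660 = 50.576 m

50.6 m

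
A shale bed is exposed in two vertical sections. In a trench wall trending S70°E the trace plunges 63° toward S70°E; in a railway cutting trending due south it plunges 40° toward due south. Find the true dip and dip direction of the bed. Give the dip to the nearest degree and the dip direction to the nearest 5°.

Represent each trace as a vector plunging at its apparent dip toward its trend (east-north-up frame): v₁ = (0.427, -0.155, -0.891), v₂ = (0.000, -0.766, -0.643).
Cross product v₁ × v₂ gives the pole to the plane: n ∝ (0.583, -0.274, 0.327).
Dip δ = arctan(|n_h|/n_z) = arctan(0.644/0.327) = 63.1°.
The horizontal component of n points toward azimuth atan2(n_x, n_y) = 115°, the dip direction.

true dip 63°, dip direction 115°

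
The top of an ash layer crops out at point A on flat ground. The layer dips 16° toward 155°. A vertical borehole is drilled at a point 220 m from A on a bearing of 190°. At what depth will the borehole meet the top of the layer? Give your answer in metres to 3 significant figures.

The hole lies 35° from the dip direction, so the down-dip offset is 220 × cos 35° = 180.21 m.
Depth = down-dip offset × tan(dip) = 180.21 × tan 16° = 180.21 × 0.2867
Depth = 51.68 m

51.7 m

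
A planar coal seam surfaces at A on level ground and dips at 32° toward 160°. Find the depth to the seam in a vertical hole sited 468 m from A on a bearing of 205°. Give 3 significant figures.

The hole lies 45° from the dip direction, so the down-dip offset is 468 × cos 45° = 330.93 m.
Depth = down-dip offset × tan(dip) = 330.93 × tan 32° = 330.93 × 0.6249
Depth = 206.79 m

207 m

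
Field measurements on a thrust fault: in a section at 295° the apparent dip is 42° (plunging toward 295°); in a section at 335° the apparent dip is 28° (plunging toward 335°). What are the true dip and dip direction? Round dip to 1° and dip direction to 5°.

The two traces are lines in the plane: v₁ = (sin 295°·cos 42°, cos 295°·cos 42°, −sin 42°), v₂ = (sin 335°·cos 28°, cos 335°·cos 28°, −sin 28°).
Cross product v₁ × v₂ gives the pole to the plane: n ∝ (-0.388, 0.067, 0.422).
Dip δ = arctan(|n_h|/n_z) = arctan(0.394/0.422) = 43.0°.
The horizontal component of n points toward azimuth atan2(n_x, n_y) = 280°, the dip direction.

true dip 43°, dip direction 280°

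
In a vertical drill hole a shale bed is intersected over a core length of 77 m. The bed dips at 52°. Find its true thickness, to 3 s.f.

47.4 m

True thickness t = h · cos(dip) = 77 × cos 52°
t = 77 × 0.6157 = 47.406 m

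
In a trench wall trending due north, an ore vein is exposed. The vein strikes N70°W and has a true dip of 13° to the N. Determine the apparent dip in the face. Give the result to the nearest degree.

12°

The section lies 70° from the strike.
tan α = tan 13° × sin 70° = 0.2309 × 0.9397 = 0.2169
apparent dip = arctan 0.2169 = 12.24°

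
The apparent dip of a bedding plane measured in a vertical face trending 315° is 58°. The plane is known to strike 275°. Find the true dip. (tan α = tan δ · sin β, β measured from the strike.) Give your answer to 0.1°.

β = acute angle between strike 275° and section 315° = 40°.
tan(true dip) = tan 58° / sin 40° = 2.4897
true dip = arctan 2.4897 = 68.12°

68.1°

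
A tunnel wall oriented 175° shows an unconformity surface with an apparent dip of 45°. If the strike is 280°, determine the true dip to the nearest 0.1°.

46.0°

The section is 75° from the strike.
tan(true dip) = tan 45° / sin 75° = 1.0353
true dip = arctan 1.0353 = 45.99°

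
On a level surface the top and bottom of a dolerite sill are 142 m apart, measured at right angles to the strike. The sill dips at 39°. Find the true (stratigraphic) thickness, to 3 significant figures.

89.4 m

True thickness t = w · sin(dip) = 142 × sin 39°
t = 142 × 0.6293 = 89.363 m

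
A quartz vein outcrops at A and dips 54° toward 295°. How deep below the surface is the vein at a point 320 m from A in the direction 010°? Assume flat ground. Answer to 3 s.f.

114 m

The hole lies 75° from the dip direction, so the down-dip offset is 320 × cos 75° = 82.82 m.
Depth = down-dip offset × tan(dip) = 82.82 × tan 54° = 82.82 × 1.3764
Depth = 113.99 m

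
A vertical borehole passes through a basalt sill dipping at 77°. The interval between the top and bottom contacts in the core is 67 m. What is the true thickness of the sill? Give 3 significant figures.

True thickness t = h · cos(dip) = 67 × cos 77°
t = 67 × 0.2250 = 15.072 m

15.1 m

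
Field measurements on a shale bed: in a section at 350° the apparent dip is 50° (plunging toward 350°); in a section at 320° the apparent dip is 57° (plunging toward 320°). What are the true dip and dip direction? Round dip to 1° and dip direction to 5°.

The two traces are lines in the plane: v₁ = (sin 350°·cos 50°, cos 350°·cos 50°, −sin 50°), v₂ = (sin 320°·cos 57°, cos 320°·cos 57°, −sin 57°).
n = v₁ × v₂ = (-0.211, 0.175, 0.175) (taken with n_z > 0).
True dip = arccos(n_z / |n|) = arccos(0.5383) = 57.4°.
Dip direction = atan2(-0.211, 0.175) = 310° (azimuth of n's horizontal projection).

true dip 57°, dip direction 310°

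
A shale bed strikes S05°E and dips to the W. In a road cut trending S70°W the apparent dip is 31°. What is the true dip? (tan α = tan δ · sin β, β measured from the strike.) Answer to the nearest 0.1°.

The section is 75° from the strike.
tan δ = tan α / sin β = tan 31° / sin 75° = 0.6009 / 0.9659 = 0.6221
true dip = arctan 0.6221 = 31.88°

31.9°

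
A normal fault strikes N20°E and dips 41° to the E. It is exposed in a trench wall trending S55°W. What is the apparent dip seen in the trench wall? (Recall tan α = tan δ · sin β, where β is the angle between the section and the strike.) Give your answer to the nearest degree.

The strike is N20°E and the section trends S55°W; the acute angle between them is β = 35°.
tan(apparent dip) = tan 41° · sin 35° = 0.4986
α = arctan(0.4986) = 26.50°

27°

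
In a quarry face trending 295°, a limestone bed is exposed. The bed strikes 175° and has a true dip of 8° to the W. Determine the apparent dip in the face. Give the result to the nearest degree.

Angle between strike (175°) and section (295°): β = 60°.
tan(apparent dip) = tan 8° · sin 60° = 0.1217
α = arctan(0.1217) = 6.94°

7°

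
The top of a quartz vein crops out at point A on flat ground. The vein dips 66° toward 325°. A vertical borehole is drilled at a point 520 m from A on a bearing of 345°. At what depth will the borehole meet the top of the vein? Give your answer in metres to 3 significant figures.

The hole lies 20° from the dip direction, so the down-dip offset is 520 × cos 20° = 488.64 m.
Depth = down-dip offset × tan(dip) = 488.64 × tan 66° = 488.64 × 2.2460
Depth = 1097.50 m

1100 m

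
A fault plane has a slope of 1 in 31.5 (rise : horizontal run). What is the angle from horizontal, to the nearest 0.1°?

tan θ = 1/31.5 = 0.0317
θ = arctan(0.0317) = 1.82°

1.8°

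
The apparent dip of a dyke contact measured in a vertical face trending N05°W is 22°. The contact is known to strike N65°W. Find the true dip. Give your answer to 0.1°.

25.0°

The section is 60° from the strike.
tan(true dip) = tan 22° / sin 60° = 0.4665
δ = arctan(0.4665) = 25.01°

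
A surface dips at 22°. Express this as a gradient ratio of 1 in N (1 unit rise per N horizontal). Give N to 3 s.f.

1 : N means tan θ = 1/N, so N = 1/tan 22° = 1/0.4040

1 in 2.48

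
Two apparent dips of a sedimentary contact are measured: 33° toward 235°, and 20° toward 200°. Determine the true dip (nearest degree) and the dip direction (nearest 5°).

The two traces are lines in the plane: v₁ = (sin 235°·cos 33°, cos 235°·cos 33°, −sin 33°), v₂ = (sin 200°·cos 20°, cos 200°·cos 20°, −sin 20°).
n = v₁ × v₂ = (-0.316, -0.060, 0.452) (taken with n_z > 0).
Dip δ = arctan(|n_h|/n_z) = arctan(0.322/0.452) = 35.5°.
Dip direction = azimuth of (n_x, n_y) = atan2(-0.316, -0.060) = 259°.

true dip 35°, dip direction 260°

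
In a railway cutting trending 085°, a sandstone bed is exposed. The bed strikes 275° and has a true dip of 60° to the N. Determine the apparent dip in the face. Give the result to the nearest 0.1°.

The strike is 275° and the section trends 085°; the acute angle between them is β = 10°.
tan α = tan 60° × sin 10° = 1.7321 × 0.1736 = 0.3008
α = arctan(0.3008) = 16.74°

16.7°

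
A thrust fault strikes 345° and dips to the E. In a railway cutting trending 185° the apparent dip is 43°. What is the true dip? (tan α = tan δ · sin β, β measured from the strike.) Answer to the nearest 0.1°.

The section is 20° from the strike.
tan δ = tan α / sin β = tan 43° / sin 20° = 0.9325 / 0.3420 = 2.7265
δ = arctan(2.7265) = 69.86°

69.9°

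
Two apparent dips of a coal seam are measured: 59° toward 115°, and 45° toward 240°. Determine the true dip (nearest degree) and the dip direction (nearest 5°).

The two traces are lines in the plane: v₁ = (sin 115°·cos 59°, cos 115°·cos 59°, −sin 59°), v₂ = (sin 240°·cos 45°, cos 240°·cos 45°, −sin 45°).
n = v₁ × v₂ = (0.149, -0.855, 0.298) (taken with n_z > 0).
Dip δ = arctan(|n_h|/n_z) = arctan(0.868/0.298) = 71.0°.
The horizontal component of n points toward azimuth atan2(n_x, n_y) = 170°, the dip direction.

true dip 71°, dip direction 170°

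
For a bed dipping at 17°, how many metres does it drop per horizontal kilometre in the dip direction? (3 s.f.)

306 m

drop per km = 1000 × tan 17° = 1000 × 0.3057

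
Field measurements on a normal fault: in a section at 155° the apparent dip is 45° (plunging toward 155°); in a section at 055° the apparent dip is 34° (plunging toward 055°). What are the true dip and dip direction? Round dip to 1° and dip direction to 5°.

The two traces are lines in the plane: v₁ = (sin 155°·cos 45°, cos 155°·cos 45°, −sin 45°), v₂ = (sin 55°·cos 34°, cos 55°·cos 34°, −sin 34°).
The plane normal is n = v₁ × v₂ ∝ (0.695, -0.313, 0.577).
True dip = arccos(n_z / |n|) = arccos(0.6039) = 52.8°.
The horizontal component of n points toward azimuth atan2(n_x, n_y) = 114°, the dip direction.

true dip 53°, dip direction 115°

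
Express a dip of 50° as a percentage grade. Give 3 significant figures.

119%

grade % = 100 × tan 50° = 100 × 1.1918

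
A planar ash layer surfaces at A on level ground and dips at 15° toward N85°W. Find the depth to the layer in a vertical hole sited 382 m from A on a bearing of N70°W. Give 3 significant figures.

The hole lies 15° from the dip direction, so the down-dip offset is 382 × cos 15° = 368.98 m.
Depth = down-dip offset × tan(dip) = 368.98 × tan 15° = 368.98 × 0.2679
Depth = 98.87 m

98.9 m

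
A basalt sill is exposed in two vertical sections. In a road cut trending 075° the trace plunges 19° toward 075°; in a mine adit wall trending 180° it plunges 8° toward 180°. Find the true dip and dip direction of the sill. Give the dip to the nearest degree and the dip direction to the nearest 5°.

The two traces are lines in the plane: v₁ = (sin 75°·cos 19°, cos 75°·cos 19°, −sin 19°), v₂ = (sin 180°·cos 8°, cos 180°·cos 8°, −sin 8°).
The plane normal is n = v₁ × v₂ ∝ (0.356, -0.127, 0.904).
True dip = arccos(n_z / |n|) = arccos(0.9225) = 22.7°.
Dip direction = atan2(0.356, -0.127) = 110° (azimuth of n's horizontal projection).

true dip 23°, dip direction 110°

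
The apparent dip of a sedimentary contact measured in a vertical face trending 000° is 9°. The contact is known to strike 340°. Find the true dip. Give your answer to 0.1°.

24.8°

β = acute angle between strike 340° and section 000° = 20°.
tan(true dip) = tan 9° / sin 20° = 0.4631
true dip = arctan 0.4631 = 24.85°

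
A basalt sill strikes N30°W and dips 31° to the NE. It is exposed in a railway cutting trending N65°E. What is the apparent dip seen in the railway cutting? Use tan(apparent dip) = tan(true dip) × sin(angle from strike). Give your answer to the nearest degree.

31°

The section lies 85° from the strike.
tan α = tan 31° × sin 85° = 0.6009 × 0.9962 = 0.5986
α = arctan(0.5986) = 30.90°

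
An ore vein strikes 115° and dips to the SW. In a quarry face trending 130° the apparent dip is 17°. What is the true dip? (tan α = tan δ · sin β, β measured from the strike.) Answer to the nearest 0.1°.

49.8°

β = acute angle between strike 115° and section 130° = 15°.
tan δ = tan α / sin β = tan 17° / sin 15° = 0.3057 / 0.2588 = 1.1813
true dip = arctan 1.1813 = 49.75°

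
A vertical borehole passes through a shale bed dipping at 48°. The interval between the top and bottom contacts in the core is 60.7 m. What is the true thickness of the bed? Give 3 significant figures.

40.6 m

True thickness t = h · cos(dip) = 60.7 × cos 48°
t = 60.7 × 0.6691 = 40.616 m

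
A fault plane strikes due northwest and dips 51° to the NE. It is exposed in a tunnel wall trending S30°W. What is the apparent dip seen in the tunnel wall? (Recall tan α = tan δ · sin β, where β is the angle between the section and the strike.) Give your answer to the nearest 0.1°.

50.0°

Angle between strike (due northwest) and section (S30°W): β = 75°.
tan(apparent dip) = tan 51° · sin 75° = 1.1928
apparent dip = arctan 1.1928 = 50.03°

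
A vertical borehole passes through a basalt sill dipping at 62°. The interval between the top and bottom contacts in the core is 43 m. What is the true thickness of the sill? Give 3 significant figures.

20.2 m

True thickness t = h · cos(dip) = 43 × cos 62°
t = 43 × 0.4695 = 20.187 m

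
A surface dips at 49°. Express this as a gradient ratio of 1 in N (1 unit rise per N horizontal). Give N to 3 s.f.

1 : N means tan θ = 1/N, so N = 1/tan 49° = 1/1.1504

1 in 0.869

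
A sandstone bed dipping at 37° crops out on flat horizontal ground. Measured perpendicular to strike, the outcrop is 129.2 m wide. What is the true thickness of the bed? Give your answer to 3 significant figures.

True thickness t = w · sin(dip) = 129.2 × sin 37°
t = 129.2 × 0.6018 = 77.755 m

77.8 m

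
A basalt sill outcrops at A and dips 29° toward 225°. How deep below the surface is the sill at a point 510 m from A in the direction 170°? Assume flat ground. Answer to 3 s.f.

162 m

The hole lies 55° from the dip direction, so the down-dip offset is 510 × cos 55° = 292.52 m.
Depth = down-dip offset × tan(dip) = 292.52 × tan 29° = 292.52 × 0.5543
Depth = 162.15 m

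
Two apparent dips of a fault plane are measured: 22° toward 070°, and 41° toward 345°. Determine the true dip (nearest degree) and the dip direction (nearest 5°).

true dip 43°, dip direction 005°

Represent each trace as a vector plunging at its apparent dip toward its trend (east-north-up frame): v₁ = (0.871, 0.317, -0.375), v₂ = (-0.195, 0.729, -0.656).
n = v₁ × v₂ = (0.065, 0.645, 0.697) (taken with n_z > 0).
True dip = arccos(n_z / |n|) = arccos(0.7324) = 42.9°.
Dip direction = atan2(0.065, 0.645) = 6° (azimuth of n's horizontal projection).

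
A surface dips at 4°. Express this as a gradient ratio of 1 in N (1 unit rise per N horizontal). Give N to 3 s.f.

1 in 14.3

1 : N means tan θ = 1/N, so N = 1/tan 4° = 1/0.0699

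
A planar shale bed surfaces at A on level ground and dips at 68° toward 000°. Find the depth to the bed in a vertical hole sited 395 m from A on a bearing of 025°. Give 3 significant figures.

886 m

The hole lies 25° from the dip direction, so the down-dip offset is 395 × cos 25° = 357.99 m.
Depth = down-dip offset × tan(dip) = 357.99 × tan 68° = 357.99 × 2.4751
Depth = 886.06 m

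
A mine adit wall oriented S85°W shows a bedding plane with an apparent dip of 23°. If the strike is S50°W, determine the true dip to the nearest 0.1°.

36.5°

The section is 35° from the strike.
tan(true dip) = tan 23° / sin 35° = 0.7400
δ = arctan(0.7400) = 36.50°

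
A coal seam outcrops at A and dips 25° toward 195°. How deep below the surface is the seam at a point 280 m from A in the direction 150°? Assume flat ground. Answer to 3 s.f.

92.3 m

The hole lies 45° from the dip direction, so the down-dip offset is 280 × cos 45° = 197.99 m.
Depth = down-dip offset × tan(dip) = 197.99 × tan 25° = 197.99 × 0.4663
Depth = 92.32 m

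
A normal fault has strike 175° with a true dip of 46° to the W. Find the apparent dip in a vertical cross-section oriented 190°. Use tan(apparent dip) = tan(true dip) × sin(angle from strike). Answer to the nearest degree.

15°

The section lies 15° from the strike.
tan(apparent dip) = tan 46° · sin 15° = 0.2680
apparent dip = arctan 0.2680 = 15.00°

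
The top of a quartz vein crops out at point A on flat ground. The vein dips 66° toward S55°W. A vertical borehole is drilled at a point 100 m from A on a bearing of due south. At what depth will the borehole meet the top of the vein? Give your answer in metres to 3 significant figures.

129 m

The hole lies 55° from the dip direction, so the down-dip offset is 100 × cos 55° = 57.36 m.
Depth = down-dip offset × tan(dip) = 57.36 × tan 66° = 57.36 × 2.2460
Depth = 128.83 m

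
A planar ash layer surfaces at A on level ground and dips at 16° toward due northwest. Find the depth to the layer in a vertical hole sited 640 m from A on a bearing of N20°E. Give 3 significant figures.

77.6 m

The hole lies 65° from the dip direction, so the down-dip offset is 640 × cos 65° = 270.48 m.
Depth = down-dip offset × tan(dip) = 270.48 × tan 16° = 270.48 × 0.2867
Depth = 77.56 m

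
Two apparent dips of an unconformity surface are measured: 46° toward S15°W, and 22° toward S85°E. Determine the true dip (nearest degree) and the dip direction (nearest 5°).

Each apparent-dip line lies in the plane. As unit vectors (x east, y north, z up), v₁ plunges 46°→S15°W and v₂ plunges 22°→S85°E.
Cross product v₁ × v₂ gives the pole to the plane: n ∝ (0.193, -0.732, 0.634).
Dip δ = arctan(|n_h|/n_z) = arctan(0.757/0.634) = 50.0°.
Dip direction = azimuth of (n_x, n_y) = atan2(0.193, -0.732) = 165°.

true dip 50°, dip direction 165°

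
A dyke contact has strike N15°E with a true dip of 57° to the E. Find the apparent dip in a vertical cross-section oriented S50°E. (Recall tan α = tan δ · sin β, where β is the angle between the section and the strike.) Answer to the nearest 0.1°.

54.4°

The section lies 65° from the strike.
tan(apparent dip) = tan 57° · sin 65° = 1.3956
α = arctan(1.3956) = 54.38°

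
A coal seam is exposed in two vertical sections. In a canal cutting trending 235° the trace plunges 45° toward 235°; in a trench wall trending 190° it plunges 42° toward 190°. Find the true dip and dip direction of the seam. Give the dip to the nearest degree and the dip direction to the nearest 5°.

true dip 46°, dip direction 220°

Each apparent-dip line lies in the plane. As unit vectors (x east, y north, z up), v₁ plunges 45°→235° and v₂ plunges 42°→190°.
The plane normal is n = v₁ × v₂ ∝ (-0.246, -0.296, 0.372).
tan δ = √(n_x²+n_y²)/n_z = 0.385/0.372, so δ = 46.0°.
Dip direction = atan2(-0.246, -0.296) = 220° (azimuth of n's horizontal projection).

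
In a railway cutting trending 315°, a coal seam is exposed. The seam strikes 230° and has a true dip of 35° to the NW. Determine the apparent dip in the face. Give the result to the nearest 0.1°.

Angle between strike (230°) and section (315°): β = 85°.
tan α = tan 35° × sin 85° = 0.7002 × 0.9962 = 0.6975
apparent dip = arctan 0.6975 = 34.90°

34.9°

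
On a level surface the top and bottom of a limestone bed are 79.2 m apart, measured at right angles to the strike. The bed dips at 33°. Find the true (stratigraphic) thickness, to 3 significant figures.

43.1 m

True thickness t = w · sin(dip) = 79.2 × sin 33°
t = 79.2 × 0.5446 = 43.135 m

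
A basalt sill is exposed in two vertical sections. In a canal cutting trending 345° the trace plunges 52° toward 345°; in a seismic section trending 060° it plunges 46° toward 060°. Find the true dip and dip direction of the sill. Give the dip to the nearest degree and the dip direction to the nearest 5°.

true dip 56°, dip direction 015°

Represent each trace as a vector plunging at its apparent dip toward its trend (east-north-up frame): v₁ = (-0.159, 0.595, -0.788), v₂ = (0.602, 0.347, -0.719).
The plane normal is n = v₁ × v₂ ∝ (0.154, 0.589, 0.413).
tan δ = √(n_x²+n_y²)/n_z = 0.609/0.413, so δ = 55.8°.
Dip direction = azimuth of (n_x, n_y) = atan2(0.154, 0.589) = 15°.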